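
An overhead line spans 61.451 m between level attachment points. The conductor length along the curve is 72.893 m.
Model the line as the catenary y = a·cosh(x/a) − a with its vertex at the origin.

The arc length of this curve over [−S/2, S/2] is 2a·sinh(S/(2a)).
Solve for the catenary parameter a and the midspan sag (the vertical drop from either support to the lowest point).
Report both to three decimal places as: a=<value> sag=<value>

a=29.849 sag=17.261

seed: a₀ = √(S³/(24(L−S))) = √(61.451³/(24·11.442)) = 29.069452
iter 1: u=1.056969  f(a)=+6.564e-01  f'(a)=-8.787e-01  a ← 29.069452 − (+6.564e-01/-8.787e-01) = 29.816433
iter 2: u=1.030489  f(a)=+2.615e-02  f'(a)=-8.100e-01  a ← 29.816433 − (+2.615e-02/-8.100e-01) = 29.848720
iter 3: u=1.029374  f(a)=+4.533e-05  f'(a)=-8.072e-01  a ← 29.848720 − (+4.533e-05/-8.072e-01) = 29.848776
iter 4: u=1.029372  f(a)=+1.367e-10  f'(a)=-8.072e-01  a ← 29.848776 − (+1.367e-10/-8.072e-01) = 29.848776
iter 5: u=1.029372  f(a)=+0.000e+00  f'(a)=-8.072e-01  a ← 29.848776 − (+0.000e+00/-8.072e-01) = 29.848776
converged: |Δa| < 1e-12 after 5 iterations
sag = a·(cosh(S/(2a)) − 1) = 29.848776·(cosh(1.029372) − 1) = 17.260637
T_max/T_min = cosh(S/(2a)) = 1.578269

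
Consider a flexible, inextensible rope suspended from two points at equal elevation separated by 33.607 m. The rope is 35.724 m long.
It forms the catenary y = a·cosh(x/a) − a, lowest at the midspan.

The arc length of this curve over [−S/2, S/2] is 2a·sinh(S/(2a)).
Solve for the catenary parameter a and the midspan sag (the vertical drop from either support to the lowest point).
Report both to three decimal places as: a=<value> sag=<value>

seed: a₀ = √(S³/(24(L−S))) = √(33.607³/(24·2.117)) = 27.332450
iter 1: u=0.614782  f(a)=+4.037e-02  f'(a)=-1.608e-01  a ← 27.332450 − (+4.037e-02/-1.608e-01) = 27.583434
iter 2: u=0.609188  f(a)=+5.628e-04  f'(a)=-1.564e-01  a ← 27.583434 − (+5.628e-04/-1.564e-01) = 27.587033
iter 3: u=0.609109  f(a)=+1.128e-07  f'(a)=-1.563e-01  a ← 27.587033 − (+1.128e-07/-1.563e-01) = 27.587033
iter 4: u=0.609109  f(a)=+1.421e-14  f'(a)=-1.563e-01  a ← 27.587033 − (+1.421e-14/-1.563e-01) = 27.587033
converged: |Δa| < 1e-12 after 4 iterations
sag = a·(cosh(S/(2a)) − 1) = 27.587033·(cosh(0.609109) − 1) = 5.277772
T_max/T_min = cosh(S/(2a)) = 1.191314

a=27.587 sag=5.278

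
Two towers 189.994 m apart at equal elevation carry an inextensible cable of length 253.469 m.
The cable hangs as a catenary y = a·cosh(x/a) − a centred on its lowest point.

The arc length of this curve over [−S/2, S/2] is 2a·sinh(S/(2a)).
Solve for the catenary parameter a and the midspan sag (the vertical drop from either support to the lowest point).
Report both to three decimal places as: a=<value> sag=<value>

a=70.230 sag=74.663

seed: a₀ = √(S³/(24(L−S))) = √(189.994³/(24·63.475)) = 67.096962
iter 1: u=1.415817  f(a)=+6.674e+00  f'(a)=-2.299e+00  a ← 67.096962 − (+6.674e+00/-2.299e+00) = 69.999410
iter 2: u=1.357111  f(a)=+4.575e-01  f'(a)=-1.994e+00  a ← 69.999410 − (+4.575e-01/-1.994e+00) = 70.228835
iter 3: u=1.352678  f(a)=+2.499e-03  f'(a)=-1.972e+00  a ← 70.228835 − (+2.499e-03/-1.972e+00) = 70.230102
iter 4: u=1.352654  f(a)=+7.550e-08  f'(a)=-1.972e+00  a ← 70.230102 − (+7.550e-08/-1.972e+00) = 70.230102
iter 5: u=1.352654  f(a)=-2.842e-14  f'(a)=-1.972e+00  a ← 70.230102 − (-2.842e-14/-1.972e+00) = 70.230102
converged: |Δa| < 1e-12 after 5 iterations
sag = a·(cosh(S/(2a)) − 1) = 70.230102·(cosh(1.352654) − 1) = 74.662619
T_max/T_min = cosh(S/(2a)) = 2.063114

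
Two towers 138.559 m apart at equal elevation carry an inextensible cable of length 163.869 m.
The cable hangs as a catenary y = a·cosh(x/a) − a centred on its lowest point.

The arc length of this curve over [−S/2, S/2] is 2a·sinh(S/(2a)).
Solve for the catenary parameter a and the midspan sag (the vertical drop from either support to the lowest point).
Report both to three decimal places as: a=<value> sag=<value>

a=67.918 sag=38.506

seed: a₀ = √(S³/(24(L−S))) = √(138.559³/(24·25.310)) = 66.175985
iter 1: u=1.046898  f(a)=+1.424e+00  f'(a)=-8.521e-01  a ← 66.175985 − (+1.424e+00/-8.521e-01) = 67.846807
iter 2: u=1.021117  f(a)=+5.570e-02  f'(a)=-7.866e-01  a ← 67.846807 − (+5.570e-02/-7.866e-01) = 67.917620
iter 3: u=1.020052  f(a)=+9.296e-05  f'(a)=-7.840e-01  a ← 67.917620 − (+9.296e-05/-7.840e-01) = 67.917739
iter 4: u=1.020050  f(a)=+2.598e-10  f'(a)=-7.840e-01  a ← 67.917739 − (+2.598e-10/-7.840e-01) = 67.917739
iter 5: u=1.020050  f(a)=+0.000e+00  f'(a)=-7.840e-01  a ← 67.917739 − (+0.000e+00/-7.840e-01) = 67.917739
converged: |Δa| < 1e-12 after 5 iterations
sag = a·(cosh(S/(2a)) − 1) = 67.917739·(cosh(1.020050) − 1) = 38.506326
T_max/T_min = cosh(S/(2a)) = 1.566955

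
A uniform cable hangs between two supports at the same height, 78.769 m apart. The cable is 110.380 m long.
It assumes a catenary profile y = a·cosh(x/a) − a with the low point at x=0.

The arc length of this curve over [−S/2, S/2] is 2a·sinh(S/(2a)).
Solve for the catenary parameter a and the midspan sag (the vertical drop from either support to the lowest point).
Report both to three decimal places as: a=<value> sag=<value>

a=26.787 sag=34.560

seed: a₀ = √(S³/(24(L−S))) = √(78.769³/(24·31.611)) = 25.380973
iter 1: u=1.551733  f(a)=+4.031e+00  f'(a)=-3.145e+00  a ← 25.380973 − (+4.031e+00/-3.145e+00) = 26.662965
iter 2: u=1.477124  f(a)=+3.256e-01  f'(a)=-2.655e+00  a ← 26.662965 − (+3.256e-01/-2.655e+00) = 26.785571
iter 3: u=1.470363  f(a)=+2.536e-03  f'(a)=-2.614e+00  a ← 26.785571 − (+2.536e-03/-2.614e+00) = 26.786541
iter 4: u=1.470309  f(a)=+1.565e-07  f'(a)=-2.614e+00  a ← 26.786541 − (+1.565e-07/-2.614e+00) = 26.786541
iter 5: u=1.470309  f(a)=-1.421e-14  f'(a)=-2.614e+00  a ← 26.786541 − (-1.421e-14/-2.614e+00) = 26.786541
converged: |Δa| < 1e-12 after 5 iterations
sag = a·(cosh(S/(2a)) − 1) = 26.786541·(cosh(1.470309) − 1) = 34.560463
T_max/T_min = cosh(S/(2a)) = 2.290217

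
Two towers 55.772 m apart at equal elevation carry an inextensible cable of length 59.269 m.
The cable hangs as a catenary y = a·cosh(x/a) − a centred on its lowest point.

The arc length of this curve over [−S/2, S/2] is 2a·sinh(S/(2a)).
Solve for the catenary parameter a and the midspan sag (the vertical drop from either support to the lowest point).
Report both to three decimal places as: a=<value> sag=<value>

seed: a₀ = √(S³/(24(L−S))) = √(55.772³/(24·3.497)) = 45.464340
iter 1: u=0.613360  f(a)=+6.637e-02  f'(a)=-1.597e-01  a ← 45.464340 − (+6.637e-02/-1.597e-01) = 45.879947
iter 2: u=0.607804  f(a)=+9.211e-04  f'(a)=-1.553e-01  a ← 45.879947 − (+9.211e-04/-1.553e-01) = 45.885878
iter 3: u=0.607725  f(a)=+1.829e-07  f'(a)=-1.552e-01  a ← 45.885878 − (+1.829e-07/-1.552e-01) = 45.885880
iter 4: u=0.607725  f(a)=+7.105e-15  f'(a)=-1.552e-01  a ← 45.885880 − (+7.105e-15/-1.552e-01) = 45.885880
converged: |Δa| < 1e-12 after 4 iterations
sag = a·(cosh(S/(2a)) − 1) = 45.885880·(cosh(0.607725) − 1) = 8.737536
T_max/T_min = cosh(S/(2a)) = 1.190419

a=45.886 sag=8.738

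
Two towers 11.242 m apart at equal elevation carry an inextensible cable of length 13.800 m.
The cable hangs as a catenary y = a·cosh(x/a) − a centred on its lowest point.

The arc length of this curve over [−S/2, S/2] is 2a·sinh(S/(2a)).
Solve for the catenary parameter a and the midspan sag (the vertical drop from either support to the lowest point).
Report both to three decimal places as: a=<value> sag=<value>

a=4.967 sag=3.535

seed: a₀ = √(S³/(24(L−S))) = √(11.242³/(24·2.558)) = 4.810713
iter 1: u=1.168434  f(a)=+1.804e-01  f'(a)=-1.216e+00  a ← 4.810713 − (+1.804e-01/-1.216e+00) = 4.959079
iter 2: u=1.133477  f(a)=+8.682e-03  f'(a)=-1.101e+00  a ← 4.959079 − (+8.682e-03/-1.101e+00) = 4.966961
iter 3: u=1.131678  f(a)=+2.236e-05  f'(a)=-1.096e+00  a ← 4.966961 − (+2.236e-05/-1.096e+00) = 4.966982
iter 4: u=1.131673  f(a)=+1.491e-10  f'(a)=-1.096e+00  a ← 4.966982 − (+1.491e-10/-1.096e+00) = 4.966982
iter 5: u=1.131673  f(a)=+1.776e-15  f'(a)=-1.096e+00  a ← 4.966982 − (+1.776e-15/-1.096e+00) = 4.966982
converged: |Δa| < 1e-12 after 5 iterations
sag = a·(cosh(S/(2a)) − 1) = 4.966982·(cosh(1.131673) − 1) = 3.534836
T_max/T_min = cosh(S/(2a)) = 1.711667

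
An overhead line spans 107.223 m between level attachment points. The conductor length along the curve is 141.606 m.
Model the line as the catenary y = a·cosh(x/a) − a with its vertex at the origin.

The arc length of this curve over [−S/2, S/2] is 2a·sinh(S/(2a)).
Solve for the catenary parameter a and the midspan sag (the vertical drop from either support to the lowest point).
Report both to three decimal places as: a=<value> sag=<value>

seed: a₀ = √(S³/(24(L−S))) = √(107.223³/(24·34.383)) = 38.650439
iter 1: u=1.387086  f(a)=+3.463e+00  f'(a)=-2.146e+00  a ← 38.650439 − (+3.463e+00/-2.146e+00) = 40.264376
iter 2: u=1.331487  f(a)=+2.287e-01  f'(a)=-1.871e+00  a ← 40.264376 − (+2.287e-01/-1.871e+00) = 40.386637
iter 3: u=1.327456  f(a)=+1.154e-03  f'(a)=-1.852e+00  a ← 40.386637 − (+1.154e-03/-1.852e+00) = 40.387260
iter 4: u=1.327436  f(a)=+2.969e-08  f'(a)=-1.852e+00  a ← 40.387260 − (+2.969e-08/-1.852e+00) = 40.387260
iter 5: u=1.327436  f(a)=+0.000e+00  f'(a)=-1.852e+00  a ← 40.387260 − (+0.000e+00/-1.852e+00) = 40.387260
converged: |Δa| < 1e-12 after 5 iterations
sag = a·(cosh(S/(2a)) − 1) = 40.387260·(cosh(1.327436) − 1) = 41.124675
T_max/T_min = cosh(S/(2a)) = 2.018259

a=40.387 sag=41.125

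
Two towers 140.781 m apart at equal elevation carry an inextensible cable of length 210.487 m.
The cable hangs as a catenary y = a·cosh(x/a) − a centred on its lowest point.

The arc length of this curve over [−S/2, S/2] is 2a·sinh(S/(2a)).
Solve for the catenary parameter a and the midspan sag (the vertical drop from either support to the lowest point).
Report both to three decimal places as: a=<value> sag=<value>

seed: a₀ = √(S³/(24(L−S))) = √(140.781³/(24·69.706)) = 40.839025
iter 1: u=1.723609  f(a)=+1.112e+01  f'(a)=-4.542e+00  a ← 40.839025 − (+1.112e+01/-4.542e+00) = 43.287004
iter 2: u=1.626135  f(a)=+1.078e+00  f'(a)=-3.700e+00  a ← 43.287004 − (+1.078e+00/-3.700e+00) = 43.578384
iter 3: u=1.615262  f(a)=+1.254e-02  f'(a)=-3.614e+00  a ← 43.578384 − (+1.254e-02/-3.614e+00) = 43.581854
iter 4: u=1.615133  f(a)=+1.741e-06  f'(a)=-3.613e+00  a ← 43.581854 − (+1.741e-06/-3.613e+00) = 43.581854
iter 5: u=1.615133  f(a)=+2.842e-14  f'(a)=-3.613e+00  a ← 43.581854 − (+2.842e-14/-3.613e+00) = 43.581854
converged: |Δa| < 1e-12 after 5 iterations
sag = a·(cosh(S/(2a)) − 1) = 43.581854·(cosh(1.615133) − 1) = 70.328515
T_max/T_min = cosh(S/(2a)) = 2.613711

a=43.582 sag=70.329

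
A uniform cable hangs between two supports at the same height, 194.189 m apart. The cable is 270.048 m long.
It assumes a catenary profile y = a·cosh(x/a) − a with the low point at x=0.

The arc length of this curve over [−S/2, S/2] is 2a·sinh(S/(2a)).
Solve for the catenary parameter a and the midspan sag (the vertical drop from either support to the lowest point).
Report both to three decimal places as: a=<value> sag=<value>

seed: a₀ = √(S³/(24(L−S))) = √(194.189³/(24·75.859)) = 63.420222
iter 1: u=1.530971  f(a)=+9.403e+00  f'(a)=-3.002e+00  a ← 63.420222 − (+9.403e+00/-3.002e+00) = 66.552394
iter 2: u=1.458918  f(a)=+7.415e-01  f'(a)=-2.546e+00  a ← 66.552394 − (+7.415e-01/-2.546e+00) = 66.843666
iter 3: u=1.452561  f(a)=+5.483e-03  f'(a)=-2.508e+00  a ← 66.843666 − (+5.483e-03/-2.508e+00) = 66.845852
iter 4: u=1.452513  f(a)=+3.047e-07  f'(a)=-2.508e+00  a ← 66.845852 − (+3.047e-07/-2.508e+00) = 66.845852
iter 5: u=1.452513  f(a)=-1.137e-13  f'(a)=-2.508e+00  a ← 66.845852 − (-1.137e-13/-2.508e+00) = 66.845852
converged: |Δa| < 1e-12 after 5 iterations
sag = a·(cosh(S/(2a)) − 1) = 66.845852·(cosh(1.452513) − 1) = 83.818837
T_max/T_min = cosh(S/(2a)) = 2.253912

a=66.846 sag=83.819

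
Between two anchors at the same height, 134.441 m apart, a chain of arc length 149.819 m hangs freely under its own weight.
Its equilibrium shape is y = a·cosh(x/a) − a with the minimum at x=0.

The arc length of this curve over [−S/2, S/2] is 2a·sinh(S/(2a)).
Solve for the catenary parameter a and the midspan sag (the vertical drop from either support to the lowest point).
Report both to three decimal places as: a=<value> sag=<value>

seed: a₀ = √(S³/(24(L−S))) = √(134.441³/(24·15.378)) = 81.141317
iter 1: u=0.828437  f(a)=+5.364e-01  f'(a)=-4.057e-01  a ← 81.141317 − (+5.364e-01/-4.057e-01) = 82.463490
iter 2: u=0.815155  f(a)=+1.339e-02  f'(a)=-3.857e-01  a ← 82.463490 − (+1.339e-02/-3.857e-01) = 82.498214
iter 3: u=0.814812  f(a)=+8.821e-06  f'(a)=-3.852e-01  a ← 82.498214 − (+8.821e-06/-3.852e-01) = 82.498237
iter 4: u=0.814811  f(a)=+3.837e-12  f'(a)=-3.852e-01  a ← 82.498237 − (+3.837e-12/-3.852e-01) = 82.498237
converged: |Δa| < 1e-12 after 4 iterations
sag = a·(cosh(S/(2a)) − 1) = 82.498237·(cosh(0.814811) − 1) = 28.935117
T_max/T_min = cosh(S/(2a)) = 1.350736

a=82.498 sag=28.935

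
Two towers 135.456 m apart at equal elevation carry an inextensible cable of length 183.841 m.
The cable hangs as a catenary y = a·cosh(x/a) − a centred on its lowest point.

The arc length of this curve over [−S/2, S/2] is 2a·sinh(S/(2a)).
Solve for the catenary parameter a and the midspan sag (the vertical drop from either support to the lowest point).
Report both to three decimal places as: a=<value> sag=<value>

seed: a₀ = √(S³/(24(L−S))) = √(135.456³/(24·48.385)) = 46.263275
iter 1: u=1.463969  f(a)=+5.458e+00  f'(a)=-2.576e+00  a ← 46.263275 − (+5.458e+00/-2.576e+00) = 48.382114
iter 2: u=1.399856  f(a)=+3.973e-01  f'(a)=-2.213e+00  a ← 48.382114 − (+3.973e-01/-2.213e+00) = 48.561645
iter 3: u=1.394681  f(a)=+2.472e-03  f'(a)=-2.186e+00  a ← 48.561645 − (+2.472e-03/-2.186e+00) = 48.562776
iter 4: u=1.394648  f(a)=+9.695e-08  f'(a)=-2.186e+00  a ← 48.562776 − (+9.695e-08/-2.186e+00) = 48.562776
iter 5: u=1.394648  f(a)=+0.000e+00  f'(a)=-2.186e+00  a ← 48.562776 − (+0.000e+00/-2.186e+00) = 48.562776
converged: |Δa| < 1e-12 after 5 iterations
sag = a·(cosh(S/(2a)) − 1) = 48.562776·(cosh(1.394648) − 1) = 55.397416
T_max/T_min = cosh(S/(2a)) = 2.140738

a=48.563 sag=55.397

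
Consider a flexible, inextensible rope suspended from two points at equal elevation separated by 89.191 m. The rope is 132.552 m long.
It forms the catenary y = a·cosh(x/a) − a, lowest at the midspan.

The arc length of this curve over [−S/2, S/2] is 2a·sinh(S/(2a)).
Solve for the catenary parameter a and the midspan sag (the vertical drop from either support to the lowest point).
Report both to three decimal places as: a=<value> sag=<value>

seed: a₀ = √(S³/(24(L−S))) = √(89.191³/(24·43.361)) = 26.111167
iter 1: u=1.707909  f(a)=+6.782e+00  f'(a)=-4.397e+00  a ← 26.111167 − (+6.782e+00/-4.397e+00) = 27.653623
iter 2: u=1.612646  f(a)=+6.474e-01  f'(a)=-3.594e+00  a ← 27.653623 − (+6.474e-01/-3.594e+00) = 27.833752
iter 3: u=1.602209  f(a)=+7.274e-03  f'(a)=-3.514e+00  a ← 27.833752 − (+7.274e-03/-3.514e+00) = 27.835822
iter 4: u=1.602090  f(a)=+9.411e-07  f'(a)=-3.513e+00  a ← 27.835822 − (+9.411e-07/-3.513e+00) = 27.835822
iter 5: u=1.602090  f(a)=+2.842e-14  f'(a)=-3.513e+00  a ← 27.835822 − (+2.842e-14/-3.513e+00) = 27.835822
converged: |Δa| < 1e-12 after 5 iterations
sag = a·(cosh(S/(2a)) − 1) = 27.835822·(cosh(1.602090) − 1) = 44.048398
T_max/T_min = cosh(S/(2a)) = 2.582436

a=27.836 sag=44.048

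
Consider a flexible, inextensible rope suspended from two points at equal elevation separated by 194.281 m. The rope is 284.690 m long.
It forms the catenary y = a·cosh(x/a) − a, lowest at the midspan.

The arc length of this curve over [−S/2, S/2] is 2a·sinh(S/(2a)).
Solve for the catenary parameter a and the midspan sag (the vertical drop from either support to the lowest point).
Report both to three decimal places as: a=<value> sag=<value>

a=61.824 sag=93.367

seed: a₀ = √(S³/(24(L−S))) = √(194.281³/(24·90.409)) = 58.134513
iter 1: u=1.670961  f(a)=+1.349e+01  f'(a)=-4.070e+00  a ← 58.134513 − (+1.349e+01/-4.070e+00) = 61.450002
iter 2: u=1.580805  f(a)=+1.240e+00  f'(a)=-3.353e+00  a ← 61.450002 − (+1.240e+00/-3.353e+00) = 61.819936
iter 3: u=1.571346  f(a)=+1.283e-02  f'(a)=-3.284e+00  a ← 61.819936 − (+1.283e-02/-3.284e+00) = 61.823841
iter 4: u=1.571247  f(a)=+1.403e-06  f'(a)=-3.283e+00  a ← 61.823841 − (+1.403e-06/-3.283e+00) = 61.823842
iter 5: u=1.571247  f(a)=+0.000e+00  f'(a)=-3.283e+00  a ← 61.823842 − (+0.000e+00/-3.283e+00) = 61.823842
converged: |Δa| < 1e-12 after 5 iterations
sag = a·(cosh(S/(2a)) − 1) = 61.823842·(cosh(1.571247) − 1) = 93.367287
T_max/T_min = cosh(S/(2a)) = 2.510215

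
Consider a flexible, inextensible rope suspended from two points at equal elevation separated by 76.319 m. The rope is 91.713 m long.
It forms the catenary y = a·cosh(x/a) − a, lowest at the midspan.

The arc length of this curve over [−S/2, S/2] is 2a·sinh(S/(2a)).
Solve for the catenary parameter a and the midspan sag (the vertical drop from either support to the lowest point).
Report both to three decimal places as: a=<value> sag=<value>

seed: a₀ = √(S³/(24(L−S))) = √(76.319³/(24·15.394)) = 34.687072
iter 1: u=1.100107  f(a)=+9.588e-01  f'(a)=-9.998e-01  a ← 34.687072 − (+9.588e-01/-9.998e-01) = 35.646118
iter 2: u=1.070509  f(a)=+4.120e-02  f'(a)=-9.155e-01  a ← 35.646118 − (+4.120e-02/-9.155e-01) = 35.691124
iter 3: u=1.069159  f(a)=+8.366e-05  f'(a)=-9.118e-01  a ← 35.691124 − (+8.366e-05/-9.118e-01) = 35.691216
iter 4: u=1.069157  f(a)=+3.464e-10  f'(a)=-9.118e-01  a ← 35.691216 − (+3.464e-10/-9.118e-01) = 35.691216
iter 5: u=1.069157  f(a)=+1.421e-14  f'(a)=-9.118e-01  a ← 35.691216 − (+1.421e-14/-9.118e-01) = 35.691216
converged: |Δa| < 1e-12 after 5 iterations
sag = a·(cosh(S/(2a)) − 1) = 35.691216·(cosh(1.069157) − 1) = 22.418004
T_max/T_min = cosh(S/(2a)) = 1.628110

a=35.691 sag=22.418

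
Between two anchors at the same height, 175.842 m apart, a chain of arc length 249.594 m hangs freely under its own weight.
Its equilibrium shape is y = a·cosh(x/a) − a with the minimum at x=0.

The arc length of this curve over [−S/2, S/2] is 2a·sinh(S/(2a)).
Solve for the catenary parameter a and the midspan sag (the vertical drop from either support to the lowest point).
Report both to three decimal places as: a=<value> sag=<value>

seed: a₀ = √(S³/(24(L−S))) = √(175.842³/(24·73.752)) = 55.423175
iter 1: u=1.586358  f(a)=+9.856e+00  f'(a)=-3.394e+00  a ← 55.423175 − (+9.856e+00/-3.394e+00) = 58.326875
iter 2: u=1.507384  f(a)=+8.275e-01  f'(a)=-2.846e+00  a ← 58.326875 − (+8.275e-01/-2.846e+00) = 58.617629
iter 3: u=1.499907  f(a)=+7.015e-03  f'(a)=-2.798e+00  a ← 58.617629 − (+7.015e-03/-2.798e+00) = 58.620137
iter 4: u=1.499843  f(a)=+5.136e-07  f'(a)=-2.798e+00  a ← 58.620137 − (+5.136e-07/-2.798e+00) = 58.620137
iter 5: u=1.499843  f(a)=-5.684e-14  f'(a)=-2.798e+00  a ← 58.620137 − (-5.684e-14/-2.798e+00) = 58.620137
converged: |Δa| < 1e-12 after 5 iterations
sag = a·(cosh(S/(2a)) − 1) = 58.620137·(cosh(1.499843) − 1) = 79.258838
T_max/T_min = cosh(S/(2a)) = 2.352075

a=58.620 sag=79.259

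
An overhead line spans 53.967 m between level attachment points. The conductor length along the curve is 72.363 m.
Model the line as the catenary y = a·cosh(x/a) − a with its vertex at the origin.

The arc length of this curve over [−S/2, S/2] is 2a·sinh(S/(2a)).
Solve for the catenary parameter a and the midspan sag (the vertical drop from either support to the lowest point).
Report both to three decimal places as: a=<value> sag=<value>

a=19.766 sag=21.463

seed: a₀ = √(S³/(24(L−S))) = √(53.967³/(24·18.396)) = 18.867966
iter 1: u=1.430122  f(a)=+1.975e+00  f'(a)=-2.379e+00  a ← 18.867966 − (+1.975e+00/-2.379e+00) = 19.698332
iter 2: u=1.369837  f(a)=+1.379e-01  f'(a)=-2.057e+00  a ← 19.698332 − (+1.379e-01/-2.057e+00) = 19.765352
iter 3: u=1.365192  f(a)=+7.834e-04  f'(a)=-2.034e+00  a ← 19.765352 − (+7.834e-04/-2.034e+00) = 19.765737
iter 4: u=1.365165  f(a)=+2.560e-08  f'(a)=-2.034e+00  a ← 19.765737 − (+2.560e-08/-2.034e+00) = 19.765738
iter 5: u=1.365165  f(a)=+1.421e-14  f'(a)=-2.034e+00  a ← 19.765738 − (+1.421e-14/-2.034e+00) = 19.765738
converged: |Δa| < 1e-12 after 5 iterations
sag = a·(cosh(S/(2a)) − 1) = 19.765738·(cosh(1.365165) − 1) = 21.462715
T_max/T_min = cosh(S/(2a)) = 2.085855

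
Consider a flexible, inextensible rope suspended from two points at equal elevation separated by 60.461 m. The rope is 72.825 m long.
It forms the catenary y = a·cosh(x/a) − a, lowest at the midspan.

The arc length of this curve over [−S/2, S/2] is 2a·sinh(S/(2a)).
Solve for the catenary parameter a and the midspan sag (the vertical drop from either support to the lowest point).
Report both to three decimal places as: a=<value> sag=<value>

seed: a₀ = √(S³/(24(L−S))) = √(60.461³/(24·12.364)) = 27.291529
iter 1: u=1.107688  f(a)=+7.811e-01  f'(a)=-1.022e+00  a ← 27.291529 − (+7.811e-01/-1.022e+00) = 28.055603
iter 2: u=1.077521  f(a)=+3.400e-02  f'(a)=-9.350e-01  a ← 28.055603 − (+3.400e-02/-9.350e-01) = 28.091970
iter 3: u=1.076126  f(a)=+7.093e-05  f'(a)=-9.311e-01  a ← 28.091970 − (+7.093e-05/-9.311e-01) = 28.092046
iter 4: u=1.076123  f(a)=+3.102e-10  f'(a)=-9.311e-01  a ← 28.092046 − (+3.102e-10/-9.311e-01) = 28.092046
iter 5: u=1.076123  f(a)=-1.421e-14  f'(a)=-9.311e-01  a ← 28.092046 − (-1.421e-14/-9.311e-01) = 28.092046
converged: |Δa| < 1e-12 after 5 iterations
sag = a·(cosh(S/(2a)) − 1) = 28.092046·(cosh(1.076123) − 1) = 17.897444
T_max/T_min = cosh(S/(2a)) = 1.637100

a=28.092 sag=17.897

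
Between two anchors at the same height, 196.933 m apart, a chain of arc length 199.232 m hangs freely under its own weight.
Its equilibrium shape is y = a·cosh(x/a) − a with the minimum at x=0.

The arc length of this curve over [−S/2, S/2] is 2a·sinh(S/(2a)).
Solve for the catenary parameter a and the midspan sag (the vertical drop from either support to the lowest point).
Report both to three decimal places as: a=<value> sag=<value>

seed: a₀ = √(S³/(24(L−S))) = √(196.933³/(24·2.299)) = 372.051139
iter 1: u=0.264659  f(a)=+8.065e-03  f'(a)=-1.245e-02  a ← 372.051139 − (+8.065e-03/-1.245e-02) = 372.699176
iter 2: u=0.264198  f(a)=+2.112e-05  f'(a)=-1.238e-02  a ← 372.699176 − (+2.112e-05/-1.238e-02) = 372.700882
iter 3: u=0.264197  f(a)=+1.457e-10  f'(a)=-1.238e-02  a ← 372.700882 − (+1.457e-10/-1.238e-02) = 372.700882
iter 4: u=0.264197  f(a)=+2.842e-14  f'(a)=-1.238e-02  a ← 372.700882 − (+2.842e-14/-1.238e-02) = 372.700882
converged: |Δa| < 1e-12 after 4 iterations
sag = a·(cosh(S/(2a)) − 1) = 372.700882·(cosh(0.264197) − 1) = 13.083118
T_max/T_min = cosh(S/(2a)) = 1.035104

a=372.701 sag=13.083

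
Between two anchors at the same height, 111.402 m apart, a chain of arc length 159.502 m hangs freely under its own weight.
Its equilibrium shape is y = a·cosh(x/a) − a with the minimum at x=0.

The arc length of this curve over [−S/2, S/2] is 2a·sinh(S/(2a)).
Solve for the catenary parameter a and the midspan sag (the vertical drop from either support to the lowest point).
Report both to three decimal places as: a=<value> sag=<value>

a=36.657 sag=51.115

seed: a₀ = √(S³/(24(L−S))) = √(111.402³/(24·48.100)) = 34.606790
iter 1: u=1.609540  f(a)=+6.629e+00  f'(a)=-3.570e+00  a ← 34.606790 − (+6.629e+00/-3.570e+00) = 36.463695
iter 2: u=1.527574  f(a)=+5.709e-01  f'(a)=-2.979e+00  a ← 36.463695 − (+5.709e-01/-2.979e+00) = 36.655334
iter 3: u=1.519588  f(a)=+5.117e-03  f'(a)=-2.926e+00  a ← 36.655334 − (+5.117e-03/-2.926e+00) = 36.657083
iter 4: u=1.519515  f(a)=+4.191e-07  f'(a)=-2.926e+00  a ← 36.657083 − (+4.191e-07/-2.926e+00) = 36.657083
iter 5: u=1.519515  f(a)=+2.842e-14  f'(a)=-2.926e+00  a ← 36.657083 − (+2.842e-14/-2.926e+00) = 36.657083
converged: |Δa| < 1e-12 after 5 iterations
sag = a·(cosh(S/(2a)) − 1) = 36.657083·(cosh(1.519515) − 1) = 51.115143
T_max/T_min = cosh(S/(2a)) = 2.394414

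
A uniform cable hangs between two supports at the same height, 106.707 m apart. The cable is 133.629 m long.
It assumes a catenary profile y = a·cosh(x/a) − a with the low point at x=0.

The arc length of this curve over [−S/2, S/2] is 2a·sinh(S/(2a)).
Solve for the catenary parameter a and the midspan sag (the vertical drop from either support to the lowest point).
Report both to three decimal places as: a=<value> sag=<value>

a=44.918 sag=35.592

seed: a₀ = √(S³/(24(L−S))) = √(106.707³/(24·26.922)) = 43.364075
iter 1: u=1.230362  f(a)=+2.113e+00  f'(a)=-1.440e+00  a ← 43.364075 − (+2.113e+00/-1.440e+00) = 44.831154
iter 2: u=1.190099  f(a)=+1.120e-01  f'(a)=-1.291e+00  a ← 44.831154 − (+1.120e-01/-1.291e+00) = 44.917862
iter 3: u=1.187801  f(a)=+3.533e-04  f'(a)=-1.283e+00  a ← 44.917862 − (+3.533e-04/-1.283e+00) = 44.918137
iter 4: u=1.187794  f(a)=+3.542e-09  f'(a)=-1.283e+00  a ← 44.918137 − (+3.542e-09/-1.283e+00) = 44.918137
iter 5: u=1.187794  f(a)=+0.000e+00  f'(a)=-1.283e+00  a ← 44.918137 − (+0.000e+00/-1.283e+00) = 44.918137
converged: |Δa| < 1e-12 after 5 iterations
sag = a·(cosh(S/(2a)) − 1) = 44.918137·(cosh(1.187794) − 1) = 35.591592
T_max/T_min = cosh(S/(2a)) = 1.792366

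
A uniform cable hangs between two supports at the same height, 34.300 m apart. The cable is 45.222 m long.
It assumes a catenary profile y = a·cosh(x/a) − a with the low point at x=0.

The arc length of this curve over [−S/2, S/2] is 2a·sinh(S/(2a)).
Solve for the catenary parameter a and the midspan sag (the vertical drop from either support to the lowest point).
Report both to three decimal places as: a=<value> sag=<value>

seed: a₀ = √(S³/(24(L−S))) = √(34.300³/(24·10.922)) = 12.407505
iter 1: u=1.382228  f(a)=+1.092e+00  f'(a)=-2.121e+00  a ← 12.407505 − (+1.092e+00/-2.121e+00) = 12.922478
iter 2: u=1.327145  f(a)=+7.167e-02  f'(a)=-1.851e+00  a ← 12.922478 − (+7.167e-02/-1.851e+00) = 12.961205
iter 3: u=1.323179  f(a)=+3.566e-04  f'(a)=-1.832e+00  a ← 12.961205 − (+3.566e-04/-1.832e+00) = 12.961400
iter 4: u=1.323160  f(a)=+8.928e-09  f'(a)=-1.832e+00  a ← 12.961400 − (+8.928e-09/-1.832e+00) = 12.961400
iter 5: u=1.323160  f(a)=+1.421e-14  f'(a)=-1.832e+00  a ← 12.961400 − (+1.421e-14/-1.832e+00) = 12.961400
converged: |Δa| < 1e-12 after 5 iterations
sag = a·(cosh(S/(2a)) − 1) = 12.961400·(cosh(1.323160) − 1) = 13.101125
T_max/T_min = cosh(S/(2a)) = 2.010780

a=12.961 sag=13.101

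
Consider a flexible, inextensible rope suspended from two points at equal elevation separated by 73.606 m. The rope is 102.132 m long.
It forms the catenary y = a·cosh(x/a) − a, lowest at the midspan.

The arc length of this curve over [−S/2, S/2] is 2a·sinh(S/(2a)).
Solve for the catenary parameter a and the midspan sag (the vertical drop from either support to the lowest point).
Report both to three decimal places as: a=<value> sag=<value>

seed: a₀ = √(S³/(24(L−S))) = √(73.606³/(24·28.526)) = 24.134803
iter 1: u=1.524893  f(a)=+3.506e+00  f'(a)=-2.961e+00  a ← 24.134803 − (+3.506e+00/-2.961e+00) = 25.318855
iter 2: u=1.453581  f(a)=+2.745e-01  f'(a)=-2.514e+00  a ← 25.318855 − (+2.745e-01/-2.514e+00) = 25.428057
iter 3: u=1.447338  f(a)=+1.999e-03  f'(a)=-2.478e+00  a ← 25.428057 − (+1.999e-03/-2.478e+00) = 25.428864
iter 4: u=1.447292  f(a)=+1.077e-07  f'(a)=-2.477e+00  a ← 25.428864 − (+1.077e-07/-2.477e+00) = 25.428864
iter 5: u=1.447292  f(a)=+0.000e+00  f'(a)=-2.477e+00  a ← 25.428864 − (+0.000e+00/-2.477e+00) = 25.428864
converged: |Δa| < 1e-12 after 5 iterations
sag = a·(cosh(S/(2a)) − 1) = 25.428864·(cosh(1.447292) − 1) = 31.618165
T_max/T_min = cosh(S/(2a)) = 2.243397

a=25.429 sag=31.618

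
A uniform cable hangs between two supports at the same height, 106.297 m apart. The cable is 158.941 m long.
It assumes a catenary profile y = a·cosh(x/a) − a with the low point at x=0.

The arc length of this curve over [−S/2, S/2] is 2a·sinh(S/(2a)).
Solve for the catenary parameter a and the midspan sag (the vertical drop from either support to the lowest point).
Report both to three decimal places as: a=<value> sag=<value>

seed: a₀ = √(S³/(24(L−S))) = √(106.297³/(24·52.644)) = 30.831982
iter 1: u=1.723811  f(a)=+8.398e+00  f'(a)=-4.543e+00  a ← 30.831982 − (+8.398e+00/-4.543e+00) = 32.680462
iter 2: u=1.626308  f(a)=+8.146e-01  f'(a)=-3.701e+00  a ← 32.680462 − (+8.146e-01/-3.701e+00) = 32.900539
iter 3: u=1.615429  f(a)=+9.480e-03  f'(a)=-3.616e+00  a ← 32.900539 − (+9.480e-03/-3.616e+00) = 32.903161
iter 4: u=1.615301  f(a)=+1.317e-06  f'(a)=-3.615e+00  a ← 32.903161 − (+1.317e-06/-3.615e+00) = 32.903161
iter 5: u=1.615301  f(a)=+0.000e+00  f'(a)=-3.615e+00  a ← 32.903161 − (+0.000e+00/-3.615e+00) = 32.903161
converged: |Δa| < 1e-12 after 5 iterations
sag = a·(cosh(S/(2a)) − 1) = 32.903161·(cosh(1.615301) − 1) = 53.109503
T_max/T_min = cosh(S/(2a)) = 2.614116

a=32.903 sag=53.110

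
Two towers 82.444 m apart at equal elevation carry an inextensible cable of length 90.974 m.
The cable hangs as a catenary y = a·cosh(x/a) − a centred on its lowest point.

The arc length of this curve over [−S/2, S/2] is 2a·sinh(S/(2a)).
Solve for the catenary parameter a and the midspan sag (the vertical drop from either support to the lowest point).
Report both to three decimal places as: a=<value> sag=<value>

a=53.112 sag=16.816

seed: a₀ = √(S³/(24(L−S))) = √(82.444³/(24·8.530)) = 52.318881
iter 1: u=0.787899  f(a)=+2.687e-01  f'(a)=-3.468e-01  a ← 52.318881 − (+2.687e-01/-3.468e-01) = 53.093773
iter 2: u=0.776400  f(a)=+6.086e-03  f'(a)=-3.312e-01  a ← 53.093773 − (+6.086e-03/-3.312e-01) = 53.112148
iter 3: u=0.776131  f(a)=+3.283e-06  f'(a)=-3.309e-01  a ← 53.112148 − (+3.283e-06/-3.309e-01) = 53.112158
iter 4: u=0.776131  f(a)=+9.805e-13  f'(a)=-3.309e-01  a ← 53.112158 − (+9.805e-13/-3.309e-01) = 53.112158
converged: |Δa| < 1e-12 after 4 iterations
sag = a·(cosh(S/(2a)) − 1) = 53.112158·(cosh(0.776131) − 1) = 16.816152
T_max/T_min = cosh(S/(2a)) = 1.316616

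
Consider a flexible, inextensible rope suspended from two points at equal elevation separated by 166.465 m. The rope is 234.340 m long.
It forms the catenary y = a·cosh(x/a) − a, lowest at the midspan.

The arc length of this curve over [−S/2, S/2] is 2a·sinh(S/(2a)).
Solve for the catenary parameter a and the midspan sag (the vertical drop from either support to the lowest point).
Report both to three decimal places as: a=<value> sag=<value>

a=56.204 sag=73.749

seed: a₀ = √(S³/(24(L−S))) = √(166.465³/(24·67.875)) = 53.213749
iter 1: u=1.564116  f(a)=+8.803e+00  f'(a)=-3.232e+00  a ← 53.213749 − (+8.803e+00/-3.232e+00) = 55.937311
iter 2: u=1.487960  f(a)=+7.210e-01  f'(a)=-2.723e+00  a ← 55.937311 − (+7.210e-01/-2.723e+00) = 56.202128
iter 3: u=1.480949  f(a)=+5.790e-03  f'(a)=-2.679e+00  a ← 56.202128 − (+5.790e-03/-2.679e+00) = 56.204289
iter 4: u=1.480892  f(a)=+3.799e-07  f'(a)=-2.679e+00  a ← 56.204289 − (+3.799e-07/-2.679e+00) = 56.204289
iter 5: u=1.480892  f(a)=+5.684e-14  f'(a)=-2.679e+00  a ← 56.204289 − (+5.684e-14/-2.679e+00) = 56.204289
converged: |Δa| < 1e-12 after 5 iterations
sag = a·(cosh(S/(2a)) − 1) = 56.204289·(cosh(1.480892) − 1) = 73.748514
T_max/T_min = cosh(S/(2a)) = 2.312151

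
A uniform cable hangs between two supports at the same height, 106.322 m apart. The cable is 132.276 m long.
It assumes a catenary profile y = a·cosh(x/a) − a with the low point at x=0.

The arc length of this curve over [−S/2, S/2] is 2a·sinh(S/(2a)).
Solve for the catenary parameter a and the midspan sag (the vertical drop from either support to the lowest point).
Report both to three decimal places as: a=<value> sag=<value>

seed: a₀ = √(S³/(24(L−S))) = √(106.322³/(24·25.954)) = 43.926534
iter 1: u=1.210225  f(a)=+1.968e+00  f'(a)=-1.364e+00  a ← 43.926534 − (+1.968e+00/-1.364e+00) = 45.369497
iter 2: u=1.171734  f(a)=+1.011e-01  f'(a)=-1.227e+00  a ← 45.369497 − (+1.011e-01/-1.227e+00) = 45.451922
iter 3: u=1.169610  f(a)=+2.991e-04  f'(a)=-1.220e+00  a ← 45.451922 − (+2.991e-04/-1.220e+00) = 45.452167
iter 4: u=1.169603  f(a)=+2.633e-09  f'(a)=-1.220e+00  a ← 45.452167 − (+2.633e-09/-1.220e+00) = 45.452167
iter 5: u=1.169603  f(a)=+0.000e+00  f'(a)=-1.220e+00  a ← 45.452167 − (+0.000e+00/-1.220e+00) = 45.452167
converged: |Δa| < 1e-12 after 5 iterations
sag = a·(cosh(S/(2a)) − 1) = 45.452167·(cosh(1.169603) − 1) = 34.798282
T_max/T_min = cosh(S/(2a)) = 1.765602

a=45.452 sag=34.798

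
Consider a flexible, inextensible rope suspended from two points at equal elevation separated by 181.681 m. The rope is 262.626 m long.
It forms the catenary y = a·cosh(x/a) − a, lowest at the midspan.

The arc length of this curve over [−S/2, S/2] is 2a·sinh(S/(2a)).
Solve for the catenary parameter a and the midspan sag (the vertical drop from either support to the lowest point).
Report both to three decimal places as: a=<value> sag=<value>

a=58.948 sag=84.989

seed: a₀ = √(S³/(24(L−S))) = √(181.681³/(24·80.945)) = 55.560179
iter 1: u=1.634993  f(a)=+1.153e+01  f'(a)=-3.771e+00  a ← 55.560179 − (+1.153e+01/-3.771e+00) = 58.618887
iter 2: u=1.549680  f(a)=+1.021e+00  f'(a)=-3.130e+00  a ← 58.618887 − (+1.021e+00/-3.130e+00) = 58.945043
iter 3: u=1.541105  f(a)=+9.716e-03  f'(a)=-3.071e+00  a ← 58.945043 − (+9.716e-03/-3.071e+00) = 58.948207
iter 4: u=1.541022  f(a)=+8.984e-07  f'(a)=-3.070e+00  a ← 58.948207 − (+8.984e-07/-3.070e+00) = 58.948207
iter 5: u=1.541022  f(a)=+5.684e-14  f'(a)=-3.070e+00  a ← 58.948207 − (+5.684e-14/-3.070e+00) = 58.948207
converged: |Δa| < 1e-12 after 5 iterations
sag = a·(cosh(S/(2a)) − 1) = 58.948207·(cosh(1.541022) − 1) = 84.989262
T_max/T_min = cosh(S/(2a)) = 2.441762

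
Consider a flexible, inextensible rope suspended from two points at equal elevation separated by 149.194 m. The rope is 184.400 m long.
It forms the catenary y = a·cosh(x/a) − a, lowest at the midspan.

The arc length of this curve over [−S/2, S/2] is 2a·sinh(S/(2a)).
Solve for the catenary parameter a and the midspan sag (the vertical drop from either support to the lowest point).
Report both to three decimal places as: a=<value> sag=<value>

a=64.800 sag=47.894

seed: a₀ = √(S³/(24(L−S))) = √(149.194³/(24·35.206)) = 62.692137
iter 1: u=1.189894  f(a)=+2.578e+00  f'(a)=-1.290e+00  a ← 62.692137 − (+2.578e+00/-1.290e+00) = 64.689952
iter 2: u=1.153147  f(a)=+1.284e-01  f'(a)=-1.165e+00  a ← 64.689952 − (+1.284e-01/-1.165e+00) = 64.800151
iter 3: u=1.151186  f(a)=+3.551e-04  f'(a)=-1.158e+00  a ← 64.800151 − (+3.551e-04/-1.158e+00) = 64.800457
iter 4: u=1.151180  f(a)=+2.735e-09  f'(a)=-1.158e+00  a ← 64.800457 − (+2.735e-09/-1.158e+00) = 64.800457
iter 5: u=1.151180  f(a)=+0.000e+00  f'(a)=-1.158e+00  a ← 64.800457 − (+0.000e+00/-1.158e+00) = 64.800457
converged: |Δa| < 1e-12 after 5 iterations
sag = a·(cosh(S/(2a)) − 1) = 64.800457·(cosh(1.151180) − 1) = 47.893550
T_max/T_min = cosh(S/(2a)) = 1.739093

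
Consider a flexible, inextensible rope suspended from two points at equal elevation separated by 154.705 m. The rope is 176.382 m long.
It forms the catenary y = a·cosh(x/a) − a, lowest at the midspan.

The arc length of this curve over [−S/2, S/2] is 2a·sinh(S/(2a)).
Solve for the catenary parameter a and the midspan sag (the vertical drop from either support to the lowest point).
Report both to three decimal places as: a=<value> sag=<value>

a=86.081 sag=37.157

seed: a₀ = √(S³/(24(L−S))) = √(154.705³/(24·21.677)) = 84.362864
iter 1: u=0.916902  f(a)=+9.297e-01  f'(a)=-5.584e-01  a ← 84.362864 − (+9.297e-01/-5.584e-01) = 86.027661
iter 2: u=0.899158  f(a)=+2.823e-02  f'(a)=-5.250e-01  a ← 86.027661 − (+2.823e-02/-5.250e-01) = 86.081439
iter 3: u=0.898597  f(a)=+2.784e-05  f'(a)=-5.239e-01  a ← 86.081439 − (+2.784e-05/-5.239e-01) = 86.081493
iter 4: u=0.898596  f(a)=+2.714e-11  f'(a)=-5.239e-01  a ← 86.081493 − (+2.714e-11/-5.239e-01) = 86.081493
converged: |Δa| < 1e-12 after 4 iterations
sag = a·(cosh(S/(2a)) − 1) = 86.081493·(cosh(0.898596) − 1) = 37.156796
T_max/T_min = cosh(S/(2a)) = 1.431647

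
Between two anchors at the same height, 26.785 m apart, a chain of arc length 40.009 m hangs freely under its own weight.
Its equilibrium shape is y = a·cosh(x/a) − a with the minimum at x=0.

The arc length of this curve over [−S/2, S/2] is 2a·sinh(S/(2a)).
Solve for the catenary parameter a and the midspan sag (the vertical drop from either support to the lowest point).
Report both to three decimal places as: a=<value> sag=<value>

seed: a₀ = √(S³/(24(L−S))) = √(26.785³/(24·13.224)) = 7.781269
iter 1: u=1.721120  f(a)=+2.103e+00  f'(a)=-4.518e+00  a ← 7.781269 − (+2.103e+00/-4.518e+00) = 8.246622
iter 2: u=1.623998  f(a)=+2.034e-01  f'(a)=-3.683e+00  a ← 8.246622 − (+2.034e-01/-3.683e+00) = 8.301846
iter 3: u=1.613195  f(a)=+2.353e-03  f'(a)=-3.598e+00  a ← 8.301846 − (+2.353e-03/-3.598e+00) = 8.302500
iter 4: u=1.613068  f(a)=+3.230e-07  f'(a)=-3.597e+00  a ← 8.302500 − (+3.230e-07/-3.597e+00) = 8.302500
iter 5: u=1.613068  f(a)=+0.000e+00  f'(a)=-3.597e+00  a ← 8.302500 − (+0.000e+00/-3.597e+00) = 8.302500
converged: |Δa| < 1e-12 after 5 iterations
sag = a·(cosh(S/(2a)) − 1) = 8.302500·(cosh(1.613068) − 1) = 13.356483
T_max/T_min = cosh(S/(2a)) = 2.608730

a=8.302 sag=13.356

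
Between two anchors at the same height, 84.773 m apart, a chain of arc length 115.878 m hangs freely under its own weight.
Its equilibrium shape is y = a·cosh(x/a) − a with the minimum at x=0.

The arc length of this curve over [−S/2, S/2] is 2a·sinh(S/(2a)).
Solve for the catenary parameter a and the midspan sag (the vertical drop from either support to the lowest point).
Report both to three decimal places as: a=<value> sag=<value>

a=30.023 sag=35.233

seed: a₀ = √(S³/(24(L−S))) = √(84.773³/(24·31.105)) = 28.567064
iter 1: u=1.483754  f(a)=+3.609e+00  f'(a)=-2.696e+00  a ← 28.567064 − (+3.609e+00/-2.696e+00) = 29.905525
iter 2: u=1.417347  f(a)=+2.691e-01  f'(a)=-2.308e+00  a ← 29.905525 − (+2.691e-01/-2.308e+00) = 30.022143
iter 3: u=1.411841  f(a)=+1.763e-03  f'(a)=-2.278e+00  a ← 30.022143 − (+1.763e-03/-2.278e+00) = 30.022917
iter 4: u=1.411805  f(a)=+7.680e-08  f'(a)=-2.278e+00  a ← 30.022917 − (+7.680e-08/-2.278e+00) = 30.022918
iter 5: u=1.411805  f(a)=-2.842e-14  f'(a)=-2.278e+00  a ← 30.022918 − (-2.842e-14/-2.278e+00) = 30.022918
converged: |Δa| < 1e-12 after 5 iterations
sag = a·(cosh(S/(2a)) − 1) = 30.022918·(cosh(1.411805) − 1) = 35.232759
T_max/T_min = cosh(S/(2a)) = 2.173529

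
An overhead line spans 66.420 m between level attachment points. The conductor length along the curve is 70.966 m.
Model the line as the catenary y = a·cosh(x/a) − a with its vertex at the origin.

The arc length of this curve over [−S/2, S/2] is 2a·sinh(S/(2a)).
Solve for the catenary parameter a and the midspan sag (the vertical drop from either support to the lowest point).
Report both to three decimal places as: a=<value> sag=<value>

a=52.347 sag=10.893

seed: a₀ = √(S³/(24(L−S))) = √(66.420³/(24·4.546)) = 51.823647
iter 1: u=0.640827  f(a)=+9.426e-02  f'(a)=-1.828e-01  a ← 51.823647 − (+9.426e-02/-1.828e-01) = 52.339431
iter 2: u=0.634512  f(a)=+1.426e-03  f'(a)=-1.773e-01  a ← 52.339431 − (+1.426e-03/-1.773e-01) = 52.347474
iter 3: u=0.634415  f(a)=+3.373e-07  f'(a)=-1.772e-01  a ← 52.347474 − (+3.373e-07/-1.772e-01) = 52.347476
iter 4: u=0.634415  f(a)=+1.421e-14  f'(a)=-1.772e-01  a ← 52.347476 − (+1.421e-14/-1.772e-01) = 52.347476
converged: |Δa| < 1e-12 after 4 iterations
sag = a·(cosh(S/(2a)) − 1) = 52.347476·(cosh(0.634415) − 1) = 10.892555
T_max/T_min = cosh(S/(2a)) = 1.208082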